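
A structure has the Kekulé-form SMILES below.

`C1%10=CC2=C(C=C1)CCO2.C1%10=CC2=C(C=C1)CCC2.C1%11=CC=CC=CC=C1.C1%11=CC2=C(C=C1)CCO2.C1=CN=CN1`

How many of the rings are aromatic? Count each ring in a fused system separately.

4

The SMILES encodes a six-membered carbon ring with three alternating C=C double bonds, fused to a five-membered ring containing one oxygen and two sp³ carbons; a six-membered carbon ring with three alternating C=C double bonds, fused to a saturated five-membered carbon ring; an eight-membered carbon ring with four alternating C=C double bonds; a six-membered carbon ring with three alternating C=C double bonds, fused to a five-membered ring containing one oxygen and two sp³ carbons; a five-membered ring with nitrogens at positions 1 and 3 (one bearing H, one in a C=N bond) and two double bonds.
The 6-membered ring is planar and fully conjugated; 3 ring double bonds give 6 π electrons. 6 = 4(1)+2, so it is aromatic (benzene ring).
The 5-membered ring with one oxygen has two sp³ carbons, so it is not fully conjugated — not aromatic (oxolane ring).
The second 6-membered ring is planar and fully conjugated; 3 ring double bonds give 6 π electrons. Since 6 = 4n+2 (n=1), it is aromatic (benzene ring).
The 5-membered ring has three sp³ carbons, so it is not fully conjugated — not aromatic (cyclopentane ring).
The 8-membered ring has only sp² ring atoms; a planar conformation would have a fully conjugated π system of 8 electrons. But 8 = 4(2), which is 4n not 4n+2, so it is not aromatic (cyclooctatetraene) — cyclooctatetraene distorts into a non-planar tub to avoid antiaromaticity.
The third 6-membered ring has a continuous p-orbital overlap around the ring; 3 ring double bonds give 6 π electrons. Since 6 = 4n+2 (n=1), it is aromatic (benzene ring).
The second 5-membered ring with one oxygen has two sp³ carbons, so it is not fully conjugated — not aromatic (oxolane ring).
The 5-membered ring with two nitrogens (one N–H, one =N–) is fully conjugated (every ring atom contributes a p orbital); 2 ring double bonds (4 π electrons) plus a heteroatom lone pair (2) give 6 π electrons. Since 6 = 4n+2 (n=1), it is aromatic (imidazole).
4 of the 8 rings are aromatic. Total: 4.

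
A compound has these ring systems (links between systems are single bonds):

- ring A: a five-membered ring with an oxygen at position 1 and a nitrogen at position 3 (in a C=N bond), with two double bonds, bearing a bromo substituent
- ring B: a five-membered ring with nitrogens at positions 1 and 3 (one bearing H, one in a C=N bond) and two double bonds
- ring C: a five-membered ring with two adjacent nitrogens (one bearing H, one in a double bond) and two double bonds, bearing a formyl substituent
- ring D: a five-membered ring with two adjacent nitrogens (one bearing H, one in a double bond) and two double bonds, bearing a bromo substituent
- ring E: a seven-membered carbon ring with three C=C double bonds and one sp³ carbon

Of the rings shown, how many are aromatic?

Ring A has a continuous p-orbital overlap around the ring; 2 ring double bonds (4 π electrons) plus a heteroatom lone pair (2) give 6 π electrons. 6 = 4(1)+2, so ring A is aromatic (oxazole).
Ring B is planar and fully conjugated; 2 ring double bonds (4 π electrons) plus a heteroatom lone pair (2) give 6 π electrons. 6 = 4(1)+2, so ring B is aromatic (imidazole).
Ring C is planar and fully conjugated; 2 ring double bonds (4 π electrons) plus a heteroatom lone pair (2) give 6 π electrons. That satisfies 4n+2 with n=1, so ring C is aromatic (pyrazole).
Ring D has a continuous p-orbital overlap around the ring; 2 ring double bonds (4 π electrons) plus a heteroatom lone pair (2) give 6 π electrons. Since 6 = 4n+2 (n=1), ring D is aromatic (pyrazole).
Ring E has one sp³ carbon, so it is not fully conjugated — not aromatic (cycloheptatriene).
Aromatic: A, B, C, D. Total: 4.

4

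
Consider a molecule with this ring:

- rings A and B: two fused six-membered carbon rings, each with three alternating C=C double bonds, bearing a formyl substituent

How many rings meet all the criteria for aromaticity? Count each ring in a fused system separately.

Rings A and B form a fused bicyclic system with 10 sp² atoms and 10 π electrons from ring double bonds. 10 = 4(2)+2, so the system is aromatic and both rings count as aromatic (naphthalene).
Aromatic: A, B. Total: 2.

2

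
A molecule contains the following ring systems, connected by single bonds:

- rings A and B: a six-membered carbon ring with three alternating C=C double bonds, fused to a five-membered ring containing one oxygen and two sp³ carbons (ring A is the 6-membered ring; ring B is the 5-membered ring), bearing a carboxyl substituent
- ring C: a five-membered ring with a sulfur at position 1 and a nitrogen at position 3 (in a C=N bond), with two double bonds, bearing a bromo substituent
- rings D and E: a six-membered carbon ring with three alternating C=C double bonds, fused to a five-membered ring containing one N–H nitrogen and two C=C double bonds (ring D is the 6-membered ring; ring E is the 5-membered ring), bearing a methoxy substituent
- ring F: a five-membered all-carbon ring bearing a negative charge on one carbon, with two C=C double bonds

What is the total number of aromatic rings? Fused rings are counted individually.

Ring A has a continuous p-orbital overlap around the ring; 3 ring double bonds give 6 π electrons. That satisfies 4n+2 with n=1, so ring A is aromatic (benzene ring).
Ring B has two sp³ carbons, so it is not fully conjugated — not aromatic (oxolane ring).
Ring C is planar and fully conjugated; 2 ring double bonds (4 π electrons) plus a heteroatom lone pair (2) give 6 π electrons. That satisfies 4n+2 with n=1, so ring C is aromatic (thiazole).
Rings D and E form a fused bicyclic system (with one N–H) with 9 sp² atoms and 10 π electrons from ring double bonds plus a heteroatom lone pair. 10 = 4(2)+2, so the system is aromatic and both rings count as aromatic (indole).
Ring F is planar and fully conjugated; 2 ring double bonds (4 π electrons) plus the carbanion lone pair (2) give 6 π electrons. Since 6 = 4n+2 (n=1), ring F is aromatic (cyclopentadienyl anion).
Aromatic: A, C, D, E, F. Total: 5.

5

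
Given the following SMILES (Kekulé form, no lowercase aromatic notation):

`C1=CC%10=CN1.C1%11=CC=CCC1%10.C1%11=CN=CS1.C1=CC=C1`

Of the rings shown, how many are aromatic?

The SMILES encodes a five-membered ring of four carbons and one nitrogen bearing a hydrogen, with two C=C double bonds; a six-membered carbon ring with two conjugated C=C double bonds and two sp³ carbons; a five-membered ring with a sulfur at position 1 and a nitrogen at position 3 (in a C=N bond), with two double bonds; a four-membered carbon ring with two alternating C=C double bonds.
The 5-membered ring with one N–H has a continuous p-orbital overlap around the ring; 2 ring double bonds (4 π electrons) plus a heteroatom lone pair (2) give 6 π electrons. 6 = 4(1)+2, so it is aromatic (pyrrole).
The 6-membered ring has two sp³ carbons, so it is not fully conjugated — not aromatic (1,3-cyclohexadiene).
The 5-membered ring with one sulfur and one =N– is planar and fully conjugated; 2 ring double bonds (4 π electrons) plus a heteroatom lone pair (2) give 6 π electrons. Since 6 = 4n+2 (n=1), it is aromatic (thiazole).
The 4-membered ring has only sp² ring atoms; a planar conformation would have a fully conjugated π system of 4 electrons. But 4 = 4(1), which is 4n not 4n+2, so it is not aromatic (cyclobutadiene) — cyclobutadiene is antiaromatic and distorts to a rectangle.
2 of the 4 rings are aromatic. Total: 2.

2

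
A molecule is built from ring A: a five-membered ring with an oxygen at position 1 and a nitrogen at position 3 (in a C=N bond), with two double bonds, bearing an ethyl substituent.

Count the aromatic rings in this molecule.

Ring A has a continuous p-orbital overlap around the ring; 2 ring double bonds (4 π electrons) plus a heteroatom lone pair (2) give 6 π electrons. 6 = 4(1)+2, so ring A is aromatic (oxazole).

1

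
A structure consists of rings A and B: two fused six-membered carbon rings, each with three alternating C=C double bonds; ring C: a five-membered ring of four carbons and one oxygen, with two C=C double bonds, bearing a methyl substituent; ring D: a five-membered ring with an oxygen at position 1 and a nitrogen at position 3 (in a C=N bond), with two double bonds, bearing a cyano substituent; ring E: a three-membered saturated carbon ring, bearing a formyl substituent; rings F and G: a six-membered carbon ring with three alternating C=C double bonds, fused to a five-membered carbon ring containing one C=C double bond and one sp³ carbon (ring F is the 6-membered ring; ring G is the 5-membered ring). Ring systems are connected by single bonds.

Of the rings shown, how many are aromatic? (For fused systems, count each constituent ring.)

Rings A and B form a fused bicyclic system with 10 sp² atoms and 10 π electrons from ring double bonds. 10 = 4(2)+2, so the system is aromatic and both rings count as aromatic (naphthalene).
Ring C is planar and fully conjugated; 2 ring double bonds (4 π electrons) plus a heteroatom lone pair (2) give 6 π electrons. Since 6 = 4n+2 (n=1), ring C is aromatic (furan).
Ring D has a continuous p-orbital overlap around the ring; 2 ring double bonds (4 π electrons) plus a heteroatom lone pair (2) give 6 π electrons. 6 = 4(1)+2, so ring D is aromatic (oxazole).
Ring E has only sp³ atoms, so it is not fully conjugated — not aromatic (cyclopropane).
Ring F has a continuous p-orbital overlap around the ring; 3 ring double bonds give 6 π electrons. 6 = 4(1)+2, so ring F is aromatic (benzene ring).
Ring G has one sp³ carbon, so it is not fully conjugated — not aromatic (cyclopentene ring).
Aromatic: A, B, C, D, F. Total: 5.

5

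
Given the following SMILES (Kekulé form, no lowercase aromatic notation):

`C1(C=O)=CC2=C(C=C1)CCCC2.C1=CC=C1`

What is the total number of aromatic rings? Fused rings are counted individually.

The SMILES encodes a six-membered carbon ring with three alternating C=C double bonds, fused to a saturated six-membered carbon ring; a four-membered carbon ring with two alternating C=C double bonds.
The 6-membered ring has a continuous p-orbital overlap around the ring; 3 ring double bonds give 6 π electrons. Since 6 = 4n+2 (n=1), it is aromatic (benzene ring).
The second 6-membered ring has four sp³ carbons, so it is not fully conjugated — not aromatic (cyclohexane ring).
The 4-membered ring has only sp² ring atoms; a planar conformation would have a fully conjugated π system of 4 electrons. But 4 = 4(1), which is 4n not 4n+2, so it is not aromatic (cyclobutadiene) — cyclobutadiene is antiaromatic and distorts to a rectangle.
1 of the 3 rings is aromatic. Total: 1.

1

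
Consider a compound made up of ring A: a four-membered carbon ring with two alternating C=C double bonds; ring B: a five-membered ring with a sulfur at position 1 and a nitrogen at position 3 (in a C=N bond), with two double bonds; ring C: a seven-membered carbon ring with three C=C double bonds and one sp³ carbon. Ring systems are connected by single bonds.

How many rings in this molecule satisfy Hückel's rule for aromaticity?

1

Ring A has only sp² ring atoms; a planar conformation would have a fully conjugated π system of 4 electrons. But 4 = 4(1), which is 4n not 4n+2, so ring A is not aromatic (cyclobutadiene) — cyclobutadiene is antiaromatic and distorts to a rectangle.
Ring B is planar and fully conjugated; 2 ring double bonds (4 π electrons) plus a heteroatom lone pair (2) give 6 π electrons. That satisfies 4n+2 with n=1, so ring B is aromatic (thiazole).
Ring C has one sp³ carbon, so it is not fully conjugated — not aromatic (cycloheptatriene).
Aromatic: B. Total: 1.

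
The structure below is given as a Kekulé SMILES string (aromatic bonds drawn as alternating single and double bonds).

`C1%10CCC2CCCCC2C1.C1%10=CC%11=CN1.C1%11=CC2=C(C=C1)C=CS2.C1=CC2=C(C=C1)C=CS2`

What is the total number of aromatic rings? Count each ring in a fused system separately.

5

The SMILES encodes two fused six-membered saturated carbon rings; a five-membered ring of four carbons and one nitrogen bearing a hydrogen, with two C=C double bonds; a six-membered carbon ring with three alternating C=C double bonds, fused to a five-membered ring containing one sulfur and two C=C double bonds; a six-membered carbon ring with three alternating C=C double bonds, fused to a five-membered ring containing one sulfur and two C=C double bonds.
The 6-membered ring has only sp³ atoms, so it is not fully conjugated — not aromatic (cyclohexane ring).
The second 6-membered ring has only sp³ atoms, so it is not fully conjugated — not aromatic (cyclohexane ring).
The 5-membered ring with one N–H is fully conjugated (every ring atom contributes a p orbital); 2 ring double bonds (4 π electrons) plus a heteroatom lone pair (2) give 6 π electrons. 6 = 4(1)+2, so it is aromatic (pyrrole).
The fused 6/5-membered bicyclic (with one sulfur) is a single π system with 9 sp² atoms and 10 π electrons from ring double bonds plus a heteroatom lone pair. 10 = 4(2)+2, so the system is aromatic and both rings count as aromatic (benzothiophene).
The fused 6/5-membered bicyclic (with one sulfur) is a single π system with 9 sp² atoms and 10 π electrons from ring double bonds plus a heteroatom lone pair. 10 = 4(2)+2, so the system is aromatic and both rings count as aromatic (benzothiophene).
5 of the 7 rings are aromatic. Total: 5.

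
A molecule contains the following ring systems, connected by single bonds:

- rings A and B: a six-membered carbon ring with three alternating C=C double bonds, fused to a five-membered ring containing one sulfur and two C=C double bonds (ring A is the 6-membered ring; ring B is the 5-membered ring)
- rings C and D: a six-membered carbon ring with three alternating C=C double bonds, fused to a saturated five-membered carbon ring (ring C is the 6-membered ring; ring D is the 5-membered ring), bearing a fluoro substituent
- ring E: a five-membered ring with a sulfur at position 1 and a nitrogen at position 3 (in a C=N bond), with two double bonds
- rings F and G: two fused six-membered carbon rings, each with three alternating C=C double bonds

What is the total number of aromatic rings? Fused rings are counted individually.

6

Rings A and B form a fused bicyclic system (with one sulfur) with 9 sp² atoms and 10 π electrons from ring double bonds plus a heteroatom lone pair. 10 = 4(2)+2, so the system is aromatic and both rings count as aromatic (benzothiophene).
Ring C is fully conjugated (every ring atom contributes a p orbital); 3 ring double bonds give 6 π electrons. Since 6 = 4n+2 (n=1), ring C is aromatic (benzene ring).
Ring D has three sp³ carbons, so it is not fully conjugated — not aromatic (cyclopentane ring).
Ring E is planar and fully conjugated; 2 ring double bonds (4 π electrons) plus a heteroatom lone pair (2) give 6 π electrons. Since 6 = 4n+2 (n=1), ring E is aromatic (thiazole).
Rings F and G form a fused bicyclic system with 10 sp² atoms and 10 π electrons from ring double bonds. 10 = 4(2)+2, so the system is aromatic and both rings count as aromatic (naphthalene).
Aromatic: A, B, C, E, F, G. Total: 6.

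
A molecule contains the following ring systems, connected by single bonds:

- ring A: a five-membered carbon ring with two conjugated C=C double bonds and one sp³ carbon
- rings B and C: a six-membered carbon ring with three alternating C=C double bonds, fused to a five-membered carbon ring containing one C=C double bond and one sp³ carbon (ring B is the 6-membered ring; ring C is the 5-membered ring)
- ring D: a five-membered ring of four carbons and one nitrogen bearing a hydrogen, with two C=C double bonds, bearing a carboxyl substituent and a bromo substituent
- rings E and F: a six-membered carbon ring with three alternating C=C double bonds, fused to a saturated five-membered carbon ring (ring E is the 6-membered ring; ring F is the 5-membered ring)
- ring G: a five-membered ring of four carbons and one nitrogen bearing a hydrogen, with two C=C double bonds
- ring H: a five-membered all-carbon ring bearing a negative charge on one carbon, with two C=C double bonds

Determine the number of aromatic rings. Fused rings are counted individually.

Ring A has one sp³ carbon, so it is not fully conjugated — not aromatic (cyclopentadiene).
Ring B has a continuous p-orbital overlap around the ring; 3 ring double bonds give 6 π electrons. That satisfies 4n+2 with n=1, so ring B is aromatic (benzene ring).
Ring C has one sp³ carbon, so it is not fully conjugated — not aromatic (cyclopentene ring).
Ring D is planar and fully conjugated; 2 ring double bonds (4 π electrons) plus a heteroatom lone pair (2) give 6 π electrons. 6 = 4(1)+2, so ring D is aromatic (pyrrole).
Ring E is planar and fully conjugated; 3 ring double bonds give 6 π electrons. That satisfies 4n+2 with n=1, so ring E is aromatic (benzene ring).
Ring F has three sp³ carbons, so it is not fully conjugated — not aromatic (cyclopentane ring).
Ring G has a continuous p-orbital overlap around the ring; 2 ring double bonds (4 π electrons) plus a heteroatom lone pair (2) give 6 π electrons. Since 6 = 4n+2 (n=1), ring G is aromatic (pyrrole).
Ring H is planar and fully conjugated; 2 ring double bonds (4 π electrons) plus the carbanion lone pair (2) give 6 π electrons. That satisfies 4n+2 with n=1, so ring H is aromatic (cyclopentadienyl anion).
Aromatic: B, D, E, G, H. Total: 5.

5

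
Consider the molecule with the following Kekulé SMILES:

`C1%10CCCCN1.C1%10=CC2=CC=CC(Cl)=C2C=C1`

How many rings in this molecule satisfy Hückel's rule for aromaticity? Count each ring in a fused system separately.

2

The SMILES encodes a six-membered saturated ring of five carbons and one N–H nitrogen; two fused six-membered carbon rings, each with three alternating C=C double bonds.
The 6-membered ring with one N–H has only sp³ atoms, so it is not fully conjugated — not aromatic (piperidine).
The fused 6/6-membered bicyclic is a single π system with 10 sp² atoms and 10 π electrons from ring double bonds. 10 = 4(2)+2, so the system is aromatic and both rings count as aromatic (naphthalene).
2 of the 3 rings are aromatic. Total: 2.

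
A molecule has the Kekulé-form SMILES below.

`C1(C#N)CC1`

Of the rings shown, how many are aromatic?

The SMILES encodes a three-membered saturated carbon ring.
The 3-membered ring has only sp³ atoms, so it is not fully conjugated — not aromatic (cyclopropane).

0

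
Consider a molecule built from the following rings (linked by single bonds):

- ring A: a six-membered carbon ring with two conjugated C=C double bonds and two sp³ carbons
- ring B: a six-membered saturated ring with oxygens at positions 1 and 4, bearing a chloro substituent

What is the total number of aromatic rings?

0

Ring A has two sp³ carbons, so it is not fully conjugated — not aromatic (1,3-cyclohexadiene).
Ring B has only sp³ atoms, so it is not fully conjugated — not aromatic (1,4-dioxane).
No ring is aromatic. Total: 0.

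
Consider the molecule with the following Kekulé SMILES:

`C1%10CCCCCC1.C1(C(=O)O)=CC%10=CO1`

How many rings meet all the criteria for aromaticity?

The SMILES encodes a seven-membered saturated carbon ring; a five-membered ring of four carbons and one oxygen, with two C=C double bonds.
The 7-membered ring has only sp³ atoms, so it is not fully conjugated — not aromatic (cycloheptane).
The 5-membered ring with one oxygen has a continuous p-orbital overlap around the ring; 2 ring double bonds (4 π electrons) plus a heteroatom lone pair (2) give 6 π electrons. That satisfies 4n+2 with n=1, so it is aromatic (furan).
1 of the 2 rings is aromatic. Total: 1.

1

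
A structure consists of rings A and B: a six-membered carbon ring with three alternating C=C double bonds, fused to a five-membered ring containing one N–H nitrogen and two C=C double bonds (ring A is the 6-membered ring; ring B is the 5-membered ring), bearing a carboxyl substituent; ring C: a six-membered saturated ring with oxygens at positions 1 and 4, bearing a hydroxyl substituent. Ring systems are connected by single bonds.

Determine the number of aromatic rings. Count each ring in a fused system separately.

Rings A and B form a fused bicyclic system (with one N–H) with 9 sp² atoms and 10 π electrons from ring double bonds plus a heteroatom lone pair. 10 = 4(2)+2, so the system is aromatic and both rings count as aromatic (indole).
Ring C has only sp³ atoms, so it is not fully conjugated — not aromatic (1,4-dioxane).
Aromatic: A, B. Total: 2.

2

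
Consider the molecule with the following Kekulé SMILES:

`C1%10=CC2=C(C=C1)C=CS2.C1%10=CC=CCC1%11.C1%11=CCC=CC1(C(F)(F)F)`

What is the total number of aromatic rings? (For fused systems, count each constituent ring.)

The SMILES encodes a six-membered carbon ring with three alternating C=C double bonds, fused to a five-membered ring containing one sulfur and two C=C double bonds; a six-membered carbon ring with two conjugated C=C double bonds and two sp³ carbons; a six-membered carbon ring with two isolated C=C double bonds and two sp³ carbons.
The fused 6/5-membered bicyclic (with one sulfur) is a single π system with 9 sp² atoms and 10 π electrons from ring double bonds plus a heteroatom lone pair. 10 = 4(2)+2, so the system is aromatic and both rings count as aromatic (benzothiophene).
The 6-membered ring has two sp³ carbons, so it is not fully conjugated — not aromatic (1,3-cyclohexadiene).
The second 6-membered ring has two sp³ carbons, so it is not fully conjugated — not aromatic (1,4-cyclohexadiene).
2 of the 4 rings are aromatic. Total: 2.

2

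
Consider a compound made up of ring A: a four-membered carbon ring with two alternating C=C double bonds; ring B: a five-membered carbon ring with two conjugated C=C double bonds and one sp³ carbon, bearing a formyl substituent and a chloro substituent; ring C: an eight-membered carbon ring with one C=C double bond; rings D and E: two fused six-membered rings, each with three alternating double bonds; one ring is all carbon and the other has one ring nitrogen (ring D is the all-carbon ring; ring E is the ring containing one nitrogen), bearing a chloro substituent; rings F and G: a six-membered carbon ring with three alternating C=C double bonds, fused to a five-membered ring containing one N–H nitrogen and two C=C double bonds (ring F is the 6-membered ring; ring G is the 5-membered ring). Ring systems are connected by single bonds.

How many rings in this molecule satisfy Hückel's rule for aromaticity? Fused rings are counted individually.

4

Ring A has only sp² ring atoms; a planar conformation would have a fully conjugated π system of 4 electrons. But 4 = 4(1), which is 4n not 4n+2, so ring A is not aromatic (cyclobutadiene) — cyclobutadiene is antiaromatic and distorts to a rectangle.
Ring B has one sp³ carbon, so it is not fully conjugated — not aromatic (cyclopentadiene).
Ring C has six sp³ carbons, so it is not fully conjugated — not aromatic (cyclooctene).
Rings D and E form a fused bicyclic system (with one nitrogen) with 10 sp² atoms and 10 π electrons from ring double bonds. 10 = 4(2)+2, so the system is aromatic and both rings count as aromatic (quinoline).
Rings F and G form a fused bicyclic system (with one N–H) with 9 sp² atoms and 10 π electrons from ring double bonds plus a heteroatom lone pair. 10 = 4(2)+2, so the system is aromatic and both rings count as aromatic (indole).
Aromatic: D, E, F, G. Total: 4.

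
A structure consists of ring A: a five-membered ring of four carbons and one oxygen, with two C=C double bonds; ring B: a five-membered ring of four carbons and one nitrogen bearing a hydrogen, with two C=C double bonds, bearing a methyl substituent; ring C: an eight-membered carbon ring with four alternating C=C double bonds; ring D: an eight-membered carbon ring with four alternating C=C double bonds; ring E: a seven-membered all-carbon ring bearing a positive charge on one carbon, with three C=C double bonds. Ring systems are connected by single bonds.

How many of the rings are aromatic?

Ring A is planar and fully conjugated; 2 ring double bonds (4 π electrons) plus a heteroatom lone pair (2) give 6 π electrons. That satisfies 4n+2 with n=1, so ring A is aromatic (furan).
Ring B is planar and fully conjugated; 2 ring double bonds (4 π electrons) plus a heteroatom lone pair (2) give 6 π electrons. Since 6 = 4n+2 (n=1), ring B is aromatic (pyrrole).
Ring C has only sp² ring atoms; a planar conformation would have a fully conjugated π system of 8 electrons. But 8 = 4(2), which is 4n not 4n+2, so ring C is not aromatic (cyclooctatetraene) — cyclooctatetraene distorts into a non-planar tub to avoid antiaromaticity.
Ring D has only sp² ring atoms; a planar conformation would have a fully conjugated π system of 8 electrons. But 8 = 4(2), which is 4n not 4n+2, so ring D is not aromatic (cyclooctatetraene) — cyclooctatetraene distorts into a non-planar tub to avoid antiaromaticity.
Ring E is planar and fully conjugated; 3 ring double bonds (6 π electrons) plus the carbocation's empty p orbital (0, but keeps the ring conjugated) give 6 π electrons. That satisfies 4n+2 with n=1, so ring E is aromatic (tropylium cation).
Aromatic: A, B, E. Total: 3.

3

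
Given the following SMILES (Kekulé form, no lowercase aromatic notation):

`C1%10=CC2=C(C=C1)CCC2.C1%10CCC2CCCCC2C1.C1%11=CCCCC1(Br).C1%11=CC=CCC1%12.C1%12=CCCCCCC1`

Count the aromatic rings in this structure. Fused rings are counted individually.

1

The SMILES encodes a six-membered carbon ring with three alternating C=C double bonds, fused to a saturated five-membered carbon ring; two fused six-membered saturated carbon rings; a six-membered carbon ring with one C=C double bond; a six-membered carbon ring with two conjugated C=C double bonds and two sp³ carbons; an eight-membered carbon ring with one C=C double bond.
The 6-membered ring is planar and fully conjugated; 3 ring double bonds give 6 π electrons. 6 = 4(1)+2, so it is aromatic (benzene ring).
The 5-membered ring has three sp³ carbons, so it is not fully conjugated — not aromatic (cyclopentane ring).
The second 6-membered ring has only sp³ atoms, so it is not fully conjugated — not aromatic (cyclohexane ring).
The third 6-membered ring has only sp³ atoms, so it is not fully conjugated — not aromatic (cyclohexane ring).
The fourth 6-membered ring has four sp³ carbons, so it is not fully conjugated — not aromatic (cyclohexene).
The fifth 6-membered ring has two sp³ carbons, so it is not fully conjugated — not aromatic (1,3-cyclohexadiene).
The 8-membered ring has six sp³ carbons, so it is not fully conjugated — not aromatic (cyclooctene).
1 of the 7 rings is aromatic. Total: 1.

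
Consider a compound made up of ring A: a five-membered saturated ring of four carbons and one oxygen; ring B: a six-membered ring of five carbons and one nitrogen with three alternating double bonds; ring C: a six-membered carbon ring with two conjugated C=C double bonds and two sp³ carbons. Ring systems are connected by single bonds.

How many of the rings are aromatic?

Ring A has only sp³ atoms, so it is not fully conjugated — not aromatic (tetrahydrofuran).
Ring B has a continuous p-orbital overlap around the ring; 3 ring double bonds give 6 π electrons. That satisfies 4n+2 with n=1, so ring B is aromatic (pyridine).
Ring C has two sp³ carbons, so it is not fully conjugated — not aromatic (1,3-cyclohexadiene).
Aromatic: B. Total: 1.

1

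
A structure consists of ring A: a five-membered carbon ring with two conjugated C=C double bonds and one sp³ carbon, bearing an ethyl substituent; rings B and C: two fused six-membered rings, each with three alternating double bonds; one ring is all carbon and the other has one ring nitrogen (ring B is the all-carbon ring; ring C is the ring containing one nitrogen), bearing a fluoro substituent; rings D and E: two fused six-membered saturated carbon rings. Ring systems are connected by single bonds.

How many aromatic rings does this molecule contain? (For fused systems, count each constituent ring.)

Ring A has one sp³ carbon, so it is not fully conjugated — not aromatic (cyclopentadiene).
Rings B and C form a fused bicyclic system (with one nitrogen) with 10 sp² atoms and 10 π electrons from ring double bonds. 10 = 4(2)+2, so the system is aromatic and both rings count as aromatic (quinoline).
Ring D has only sp³ atoms, so it is not fully conjugated — not aromatic (cyclohexane ring).
Ring E has only sp³ atoms, so it is not fully conjugated — not aromatic (cyclohexane ring).
Aromatic: B, C. Total: 2.

2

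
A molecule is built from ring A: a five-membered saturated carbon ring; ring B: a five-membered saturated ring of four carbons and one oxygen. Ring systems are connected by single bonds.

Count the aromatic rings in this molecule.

Ring A has only sp³ atoms, so it is not fully conjugated — not aromatic (cyclopentane).
Ring B has only sp³ atoms, so it is not fully conjugated — not aromatic (tetrahydrofuran).
No ring is aromatic. Total: 0.

0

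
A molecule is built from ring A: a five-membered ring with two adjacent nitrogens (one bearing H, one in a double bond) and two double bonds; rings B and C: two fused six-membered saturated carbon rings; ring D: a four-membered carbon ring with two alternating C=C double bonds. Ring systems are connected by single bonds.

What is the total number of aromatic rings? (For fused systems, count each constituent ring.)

1

Ring A is planar and fully conjugated; 2 ring double bonds (4 π electrons) plus a heteroatom lone pair (2) give 6 π electrons. 6 = 4(1)+2, so ring A is aromatic (pyrazole).
Ring B has only sp³ atoms, so it is not fully conjugated — not aromatic (cyclohexane ring).
Ring C has only sp³ atoms, so it is not fully conjugated — not aromatic (cyclohexane ring).
Ring D has only sp² ring atoms; a planar conformation would have a fully conjugated π system of 4 electrons. But 4 = 4(1), which is 4n not 4n+2, so ring D is not aromatic (cyclobutadiene) — cyclobutadiene is antiaromatic and distorts to a rectangle.
Aromatic: A. Total: 1.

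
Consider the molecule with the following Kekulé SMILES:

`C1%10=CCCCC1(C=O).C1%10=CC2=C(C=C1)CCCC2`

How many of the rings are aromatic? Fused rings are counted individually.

1

The SMILES encodes a six-membered carbon ring with one C=C double bond; a six-membered carbon ring with three alternating C=C double bonds, fused to a saturated six-membered carbon ring.
The 6-membered ring has four sp³ carbons, so it is not fully conjugated — not aromatic (cyclohexene).
The second 6-membered ring is fully conjugated (every ring atom contributes a p orbital); 3 ring double bonds give 6 π electrons. That satisfies 4n+2 with n=1, so it is aromatic (benzene ring).
The third 6-membered ring has four sp³ carbons, so it is not fully conjugated — not aromatic (cyclohexane ring).
1 of the 3 rings is aromatic. Total: 1.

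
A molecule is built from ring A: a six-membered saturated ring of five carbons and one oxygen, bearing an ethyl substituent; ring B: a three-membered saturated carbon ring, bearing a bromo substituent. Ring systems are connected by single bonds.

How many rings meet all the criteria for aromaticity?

Ring A has only sp³ atoms, so it is not fully conjugated — not aromatic (tetrahydropyran).
Ring B has only sp³ atoms, so it is not fully conjugated — not aromatic (cyclopropane).
No ring is aromatic. Total: 0.

0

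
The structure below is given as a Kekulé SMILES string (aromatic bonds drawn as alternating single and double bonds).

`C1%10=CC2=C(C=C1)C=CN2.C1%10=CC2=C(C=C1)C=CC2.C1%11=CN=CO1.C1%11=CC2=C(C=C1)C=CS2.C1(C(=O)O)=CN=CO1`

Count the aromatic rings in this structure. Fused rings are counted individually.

7

The SMILES encodes a six-membered carbon ring with three alternating C=C double bonds, fused to a five-membered ring containing one N–H nitrogen and two C=C double bonds; a six-membered carbon ring with three alternating C=C double bonds, fused to a five-membered carbon ring containing one C=C double bond and one sp³ carbon; a five-membered ring with an oxygen at position 1 and a nitrogen at position 3 (in a C=N bond), with two double bonds; a six-membered carbon ring with three alternating C=C double bonds, fused to a five-membered ring containing one sulfur and two C=C double bonds; a five-membered ring with an oxygen at position 1 and a nitrogen at position 3 (in a C=N bond), with two double bonds.
The fused 6/5-membered bicyclic (with one N–H) is a single π system with 9 sp² atoms and 10 π electrons from ring double bonds plus a heteroatom lone pair. 10 = 4(2)+2, so the system is aromatic and both rings count as aromatic (indole).
The 6-membered ring is fully conjugated (every ring atom contributes a p orbital); 3 ring double bonds give 6 π electrons. Since 6 = 4n+2 (n=1), it is aromatic (benzene ring).
The 5-membered ring has one sp³ carbon, so it is not fully conjugated — not aromatic (cyclopentene ring).
The 5-membered ring with one oxygen and one =N– is planar and fully conjugated; 2 ring double bonds (4 π electrons) plus a heteroatom lone pair (2) give 6 π electrons. Since 6 = 4n+2 (n=1), it is aromatic (oxazole).
The fused 6/5-membered bicyclic (with one sulfur) is a single π system with 9 sp² atoms and 10 π electrons from ring double bonds plus a heteroatom lone pair. 10 = 4(2)+2, so the system is aromatic and both rings count as aromatic (benzothiophene).
The second 5-membered ring with one oxygen and one =N– is fully conjugated (every ring atom contributes a p orbital); 2 ring double bonds (4 π electrons) plus a heteroatom lone pair (2) give 6 π electrons. 6 = 4(1)+2, so it is aromatic (oxazole).
7 of the 8 rings are aromatic. Total: 7.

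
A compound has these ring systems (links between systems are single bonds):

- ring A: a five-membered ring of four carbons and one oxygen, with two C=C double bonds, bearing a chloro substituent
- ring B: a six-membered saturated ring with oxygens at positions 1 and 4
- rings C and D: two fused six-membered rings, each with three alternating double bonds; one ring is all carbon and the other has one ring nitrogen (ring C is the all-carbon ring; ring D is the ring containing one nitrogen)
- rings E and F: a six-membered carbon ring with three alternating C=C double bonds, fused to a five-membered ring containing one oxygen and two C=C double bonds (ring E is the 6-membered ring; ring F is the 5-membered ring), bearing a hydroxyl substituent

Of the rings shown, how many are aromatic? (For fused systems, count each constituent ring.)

5

Ring A has a continuous p-orbital overlap around the ring; 2 ring double bonds (4 π electrons) plus a heteroatom lone pair (2) give 6 π electrons. 6 = 4(1)+2, so ring A is aromatic (furan).
Ring B has only sp³ atoms, so it is not fully conjugated — not aromatic (1,4-dioxane).
Rings C and D form a fused bicyclic system (with one nitrogen) with 10 sp² atoms and 10 π electrons from ring double bonds. 10 = 4(2)+2, so the system is aromatic and both rings count as aromatic (quinoline).
Rings E and F form a fused bicyclic system (with one oxygen) with 9 sp² atoms and 10 π electrons from ring double bonds plus a heteroatom lone pair. 10 = 4(2)+2, so the system is aromatic and both rings count as aromatic (benzofuran).
Aromatic: A, C, D, E, F. Total: 5.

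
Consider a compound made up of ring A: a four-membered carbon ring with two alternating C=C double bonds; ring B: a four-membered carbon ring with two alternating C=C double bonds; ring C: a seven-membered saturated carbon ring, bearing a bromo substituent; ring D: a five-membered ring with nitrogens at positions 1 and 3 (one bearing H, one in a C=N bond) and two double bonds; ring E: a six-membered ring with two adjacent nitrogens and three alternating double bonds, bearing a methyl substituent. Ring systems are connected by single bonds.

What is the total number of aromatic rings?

Ring A has only sp² ring atoms; a planar conformation would have a fully conjugated π system of 4 electrons. But 4 = 4(1), which is 4n not 4n+2, so ring A is not aromatic (cyclobutadiene) — cyclobutadiene is antiaromatic and distorts to a rectangle.
Ring B has only sp² ring atoms; a planar conformation would have a fully conjugated π system of 4 electrons. But 4 = 4(1), which is 4n not 4n+2, so ring B is not aromatic (cyclobutadiene) — cyclobutadiene is antiaromatic and distorts to a rectangle.
Ring C has only sp³ atoms, so it is not fully conjugated — not aromatic (cycloheptane).
Ring D has a continuous p-orbital overlap around the ring; 2 ring double bonds (4 π electrons) plus a heteroatom lone pair (2) give 6 π electrons. That satisfies 4n+2 with n=1, so ring D is aromatic (imidazole).
Ring E is planar and fully conjugated; 3 ring double bonds give 6 π electrons. 6 = 4(1)+2, so ring E is aromatic (pyridazine).
Aromatic: D, E. Total: 2.

2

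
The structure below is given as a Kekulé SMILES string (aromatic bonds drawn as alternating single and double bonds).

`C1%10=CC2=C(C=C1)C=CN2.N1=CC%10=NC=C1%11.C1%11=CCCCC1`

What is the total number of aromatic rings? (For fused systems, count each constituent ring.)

The SMILES encodes a six-membered carbon ring with three alternating C=C double bonds, fused to a five-membered ring containing one N–H nitrogen and two C=C double bonds; a six-membered ring with nitrogens at positions 1 and 4 and three alternating double bonds; a six-membered carbon ring with one C=C double bond.
The fused 6/5-membered bicyclic (with one N–H) is a single π system with 9 sp² atoms and 10 π electrons from ring double bonds plus a heteroatom lone pair. 10 = 4(2)+2, so the system is aromatic and both rings count as aromatic (indole).
The 6-membered ring with two nitrogens (1,4) is planar and fully conjugated; 3 ring double bonds give 6 π electrons. Since 6 = 4n+2 (n=1), it is aromatic (pyrazine).
The 6-membered ring has four sp³ carbons, so it is not fully conjugated — not aromatic (cyclohexene).
3 of the 4 rings are aromatic. Total: 3.

3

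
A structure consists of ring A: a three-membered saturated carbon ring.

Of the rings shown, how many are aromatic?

Ring A has only sp³ atoms, so it is not fully conjugated — not aromatic (cyclopropane).

0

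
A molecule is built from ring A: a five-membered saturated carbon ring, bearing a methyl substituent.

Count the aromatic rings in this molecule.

Ring A has only sp³ atoms, so it is not fully conjugated — not aromatic (cyclopentane).

0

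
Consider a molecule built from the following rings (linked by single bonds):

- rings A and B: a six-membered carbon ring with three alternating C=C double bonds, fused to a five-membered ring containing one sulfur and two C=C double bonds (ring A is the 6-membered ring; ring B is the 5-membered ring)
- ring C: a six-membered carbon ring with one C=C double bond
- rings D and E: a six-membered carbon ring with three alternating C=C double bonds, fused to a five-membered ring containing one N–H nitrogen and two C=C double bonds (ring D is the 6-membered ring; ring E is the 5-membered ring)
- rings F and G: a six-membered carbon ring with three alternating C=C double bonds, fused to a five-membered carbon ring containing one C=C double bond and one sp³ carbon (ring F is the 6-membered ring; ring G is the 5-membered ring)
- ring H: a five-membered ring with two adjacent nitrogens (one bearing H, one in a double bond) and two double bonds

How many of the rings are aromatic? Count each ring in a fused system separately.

Rings A and B form a fused bicyclic system (with one sulfur) with 9 sp² atoms and 10 π electrons from ring double bonds plus a heteroatom lone pair. 10 = 4(2)+2, so the system is aromatic and both rings count as aromatic (benzothiophene).
Ring C has four sp³ carbons, so it is not fully conjugated — not aromatic (cyclohexene).
Rings D and E form a fused bicyclic system (with one N–H) with 9 sp² atoms and 10 π electrons from ring double bonds plus a heteroatom lone pair. 10 = 4(2)+2, so the system is aromatic and both rings count as aromatic (indole).
Ring F is planar and fully conjugated; 3 ring double bonds give 6 π electrons. Since 6 = 4n+2 (n=1), ring F is aromatic (benzene ring).
Ring G has one sp³ carbon, so it is not fully conjugated — not aromatic (cyclopentene ring).
Ring H is planar and fully conjugated; 2 ring double bonds (4 π electrons) plus a heteroatom lone pair (2) give 6 π electrons. 6 = 4(1)+2, so ring H is aromatic (pyrazole).
Aromatic: A, B, D, E, F, H. Total: 6.

6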